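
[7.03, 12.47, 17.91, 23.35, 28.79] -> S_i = 7.03 + 5.44*i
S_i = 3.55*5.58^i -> [3.55, 19.81, 110.53, 616.78, 3441.64]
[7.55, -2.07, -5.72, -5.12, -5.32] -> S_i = Random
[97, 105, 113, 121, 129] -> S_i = 97 + 8*i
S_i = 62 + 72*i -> [62, 134, 206, 278, 350]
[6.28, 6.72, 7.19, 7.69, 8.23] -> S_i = 6.28*1.07^i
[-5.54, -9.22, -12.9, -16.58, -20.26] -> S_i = -5.54 + -3.68*i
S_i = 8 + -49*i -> [8, -41, -90, -139, -188]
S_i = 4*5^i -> [4, 20, 100, 500, 2500]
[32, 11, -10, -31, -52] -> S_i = 32 + -21*i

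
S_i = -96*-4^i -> [-96, 384, -1536, 6144, -24576]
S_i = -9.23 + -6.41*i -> [-9.23, -15.64, -22.05, -28.46, -34.87]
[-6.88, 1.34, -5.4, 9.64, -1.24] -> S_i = Random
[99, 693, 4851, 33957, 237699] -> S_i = 99*7^i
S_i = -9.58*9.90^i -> [-9.58, -94.84, -938.94, -9295.46, -92025.1]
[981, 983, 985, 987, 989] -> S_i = 981 + 2*i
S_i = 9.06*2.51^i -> [9.06, 22.74, 57.08, 143.27, 359.6]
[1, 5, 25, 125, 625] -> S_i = 1*5^i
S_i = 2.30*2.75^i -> [2.3, 6.32, 17.39, 47.83, 131.54]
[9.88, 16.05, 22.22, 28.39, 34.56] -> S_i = 9.88 + 6.17*i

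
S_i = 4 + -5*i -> [4, -1, -6, -11, -16]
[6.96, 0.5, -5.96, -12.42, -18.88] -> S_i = 6.96 + -6.46*i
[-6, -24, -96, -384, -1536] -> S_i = -6*4^i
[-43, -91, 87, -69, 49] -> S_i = Random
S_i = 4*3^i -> [4, 12, 36, 108, 324]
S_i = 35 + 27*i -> [35, 62, 89, 116, 143]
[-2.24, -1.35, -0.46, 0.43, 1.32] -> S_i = -2.24 + 0.89*i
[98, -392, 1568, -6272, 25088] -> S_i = 98*-4^i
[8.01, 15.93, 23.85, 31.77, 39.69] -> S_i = 8.01 + 7.92*i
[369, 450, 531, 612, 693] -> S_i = 369 + 81*i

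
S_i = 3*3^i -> [3, 9, 27, 81, 243]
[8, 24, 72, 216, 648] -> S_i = 8*3^i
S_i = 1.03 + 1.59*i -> [1.03, 2.62, 4.21, 5.8, 7.39]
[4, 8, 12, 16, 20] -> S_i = 4 + 4*i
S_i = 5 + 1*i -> [5, 6, 7, 8, 9]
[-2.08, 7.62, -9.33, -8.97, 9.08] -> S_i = Random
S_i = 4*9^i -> [4, 36, 324, 2916, 26244]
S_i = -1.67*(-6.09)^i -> [-1.67, 10.17, -61.94, 377.2, -2297.13]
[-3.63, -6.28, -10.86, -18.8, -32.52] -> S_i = -3.63*1.73^i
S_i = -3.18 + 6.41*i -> [-3.18, 3.23, 9.64, 16.05, 22.46]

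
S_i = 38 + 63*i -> [38, 101, 164, 227, 290]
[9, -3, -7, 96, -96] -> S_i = Random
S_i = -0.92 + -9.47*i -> [-0.92, -10.39, -19.86, -29.33, -38.8]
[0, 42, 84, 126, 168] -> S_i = 0 + 42*i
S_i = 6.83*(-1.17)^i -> [6.83, -7.99, 9.35, -10.94, 12.8]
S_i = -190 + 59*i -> [-190, -131, -72, -13, 46]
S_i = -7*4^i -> [-7, -28, -112, -448, -1792]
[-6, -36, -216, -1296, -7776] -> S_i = -6*6^i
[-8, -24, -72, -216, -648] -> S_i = -8*3^i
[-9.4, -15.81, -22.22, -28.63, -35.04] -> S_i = -9.40 + -6.41*i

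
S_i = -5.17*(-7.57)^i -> [-5.17, 39.14, -296.27, 2242.74, -16977.51]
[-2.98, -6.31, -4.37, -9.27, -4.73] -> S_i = Random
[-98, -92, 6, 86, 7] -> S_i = Random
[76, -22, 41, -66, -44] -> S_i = Random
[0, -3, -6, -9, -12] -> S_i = 0 + -3*i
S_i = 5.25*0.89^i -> [5.25, 4.67, 4.16, 3.7, 3.29]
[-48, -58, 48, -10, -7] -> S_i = Random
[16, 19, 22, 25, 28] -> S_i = 16 + 3*i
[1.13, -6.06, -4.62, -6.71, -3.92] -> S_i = Random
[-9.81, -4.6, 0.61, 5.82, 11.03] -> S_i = -9.81 + 5.21*i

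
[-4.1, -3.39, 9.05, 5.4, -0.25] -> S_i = Random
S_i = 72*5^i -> [72, 360, 1800, 9000, 45000]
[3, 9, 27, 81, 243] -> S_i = 3*3^i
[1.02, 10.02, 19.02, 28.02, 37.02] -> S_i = 1.02 + 9.00*i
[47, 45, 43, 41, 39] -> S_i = 47 + -2*i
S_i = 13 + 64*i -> [13, 77, 141, 205, 269]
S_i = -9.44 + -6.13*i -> [-9.44, -15.57, -21.7, -27.83, -33.96]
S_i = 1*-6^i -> [1, -6, 36, -216, 1296]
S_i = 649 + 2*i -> [649, 651, 653, 655, 657]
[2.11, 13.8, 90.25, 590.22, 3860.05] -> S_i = 2.11*6.54^i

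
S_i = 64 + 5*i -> [64, 69, 74, 79, 84]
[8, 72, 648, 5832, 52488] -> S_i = 8*9^i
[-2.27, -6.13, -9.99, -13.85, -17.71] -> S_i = -2.27 + -3.86*i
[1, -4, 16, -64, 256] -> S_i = 1*-4^i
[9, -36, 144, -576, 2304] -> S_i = 9*-4^i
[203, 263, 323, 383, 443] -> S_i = 203 + 60*i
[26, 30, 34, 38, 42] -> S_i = 26 + 4*i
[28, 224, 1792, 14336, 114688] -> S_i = 28*8^i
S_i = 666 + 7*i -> [666, 673, 680, 687, 694]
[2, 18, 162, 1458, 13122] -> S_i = 2*9^i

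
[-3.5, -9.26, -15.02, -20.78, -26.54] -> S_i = -3.50 + -5.76*i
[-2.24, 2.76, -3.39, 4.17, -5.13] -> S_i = -2.24*(-1.23)^i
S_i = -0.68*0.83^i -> [-0.68, -0.56, -0.47, -0.39, -0.32]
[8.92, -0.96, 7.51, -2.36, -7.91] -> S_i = Random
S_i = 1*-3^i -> [1, -3, 9, -27, 81]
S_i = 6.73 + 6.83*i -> [6.73, 13.56, 20.39, 27.22, 34.05]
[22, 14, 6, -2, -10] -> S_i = 22 + -8*i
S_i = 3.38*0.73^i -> [3.38, 2.47, 1.8, 1.31, 0.96]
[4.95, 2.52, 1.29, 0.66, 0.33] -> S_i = 4.95*0.51^i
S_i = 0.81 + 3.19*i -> [0.81, 4.0, 7.19, 10.38, 13.57]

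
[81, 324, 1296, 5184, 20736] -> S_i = 81*4^i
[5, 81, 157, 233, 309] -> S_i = 5 + 76*i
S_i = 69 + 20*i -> [69, 89, 109, 129, 149]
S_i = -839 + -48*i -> [-839, -887, -935, -983, -1031]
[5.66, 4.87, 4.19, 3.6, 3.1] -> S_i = 5.66*0.86^i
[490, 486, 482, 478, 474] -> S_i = 490 + -4*i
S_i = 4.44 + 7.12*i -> [4.44, 11.56, 18.68, 25.8, 32.92]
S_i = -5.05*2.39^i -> [-5.05, -12.07, -28.85, -68.94, -164.77]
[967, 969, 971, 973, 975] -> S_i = 967 + 2*i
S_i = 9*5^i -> [9, 45, 225, 1125, 5625]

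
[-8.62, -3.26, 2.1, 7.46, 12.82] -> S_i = -8.62 + 5.36*i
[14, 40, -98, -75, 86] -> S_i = Random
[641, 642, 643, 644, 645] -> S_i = 641 + 1*i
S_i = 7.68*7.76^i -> [7.68, 59.6, 462.47, 3588.78, 27848.9]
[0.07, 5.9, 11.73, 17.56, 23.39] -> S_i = 0.07 + 5.83*i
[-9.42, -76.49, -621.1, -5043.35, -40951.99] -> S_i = -9.42*8.12^i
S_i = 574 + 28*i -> [574, 602, 630, 658, 686]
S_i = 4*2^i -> [4, 8, 16, 32, 64]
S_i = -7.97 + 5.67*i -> [-7.97, -2.3, 3.37, 9.04, 14.71]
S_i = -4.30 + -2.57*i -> [-4.3, -6.87, -9.44, -12.01, -14.58]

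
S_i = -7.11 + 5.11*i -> [-7.11, -2.0, 3.11, 8.22, 13.33]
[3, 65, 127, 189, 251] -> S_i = 3 + 62*i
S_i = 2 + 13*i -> [2, 15, 28, 41, 54]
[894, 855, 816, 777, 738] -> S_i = 894 + -39*i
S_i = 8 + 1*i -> [8, 9, 10, 11, 12]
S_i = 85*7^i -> [85, 595, 4165, 29155, 204085]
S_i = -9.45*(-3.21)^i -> [-9.45, 30.33, -97.37, 312.57, -1003.35]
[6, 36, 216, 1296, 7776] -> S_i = 6*6^i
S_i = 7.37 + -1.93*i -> [7.37, 5.44, 3.51, 1.58, -0.35]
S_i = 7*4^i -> [7, 28, 112, 448, 1792]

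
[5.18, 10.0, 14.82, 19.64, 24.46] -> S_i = 5.18 + 4.82*i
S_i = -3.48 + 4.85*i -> [-3.48, 1.37, 6.22, 11.07, 15.92]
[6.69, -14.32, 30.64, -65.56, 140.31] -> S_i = 6.69*(-2.14)^i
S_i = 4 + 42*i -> [4, 46, 88, 130, 172]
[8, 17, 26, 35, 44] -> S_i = 8 + 9*i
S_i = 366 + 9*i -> [366, 375, 384, 393, 402]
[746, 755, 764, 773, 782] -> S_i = 746 + 9*i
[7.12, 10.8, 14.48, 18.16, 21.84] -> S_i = 7.12 + 3.68*i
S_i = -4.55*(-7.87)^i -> [-4.55, 35.81, -281.81, 2217.87, -17454.62]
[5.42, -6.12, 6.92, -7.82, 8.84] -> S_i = 5.42*(-1.13)^i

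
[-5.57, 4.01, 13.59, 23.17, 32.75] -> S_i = -5.57 + 9.58*i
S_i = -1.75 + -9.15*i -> [-1.75, -10.9, -20.05, -29.2, -38.35]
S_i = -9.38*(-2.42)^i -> [-9.38, 22.7, -54.93, 132.94, -321.71]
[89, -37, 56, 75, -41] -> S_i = Random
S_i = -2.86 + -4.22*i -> [-2.86, -7.08, -11.3, -15.52, -19.74]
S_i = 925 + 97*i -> [925, 1022, 1119, 1216, 1313]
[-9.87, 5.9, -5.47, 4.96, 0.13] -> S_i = Random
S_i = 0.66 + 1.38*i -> [0.66, 2.04, 3.42, 4.8, 6.18]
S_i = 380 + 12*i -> [380, 392, 404, 416, 428]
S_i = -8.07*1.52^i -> [-8.07, -12.27, -18.64, -28.34, -43.08]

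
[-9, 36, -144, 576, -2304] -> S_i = -9*-4^i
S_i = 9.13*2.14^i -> [9.13, 19.54, 41.81, 89.48, 191.48]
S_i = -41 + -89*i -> [-41, -130, -219, -308, -397]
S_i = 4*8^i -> [4, 32, 256, 2048, 16384]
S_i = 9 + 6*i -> [9, 15, 21, 27, 33]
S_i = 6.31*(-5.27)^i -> [6.31, -33.25, 175.25, -923.55, 4867.12]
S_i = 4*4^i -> [4, 16, 64, 256, 1024]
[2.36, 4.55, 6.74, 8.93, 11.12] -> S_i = 2.36 + 2.19*i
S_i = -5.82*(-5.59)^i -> [-5.82, 32.53, -181.86, 1016.62, -5682.9]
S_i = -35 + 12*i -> [-35, -23, -11, 1, 13]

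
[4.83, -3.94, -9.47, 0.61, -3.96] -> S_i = Random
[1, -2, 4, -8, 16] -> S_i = 1*-2^i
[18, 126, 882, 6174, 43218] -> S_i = 18*7^i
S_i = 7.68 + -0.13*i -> [7.68, 7.55, 7.42, 7.29, 7.16]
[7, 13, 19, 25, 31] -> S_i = 7 + 6*i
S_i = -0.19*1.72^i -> [-0.19, -0.33, -0.56, -0.97, -1.66]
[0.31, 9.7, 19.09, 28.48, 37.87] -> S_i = 0.31 + 9.39*i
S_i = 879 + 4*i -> [879, 883, 887, 891, 895]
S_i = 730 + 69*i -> [730, 799, 868, 937, 1006]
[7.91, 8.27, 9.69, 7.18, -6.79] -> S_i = Random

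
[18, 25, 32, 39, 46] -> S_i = 18 + 7*i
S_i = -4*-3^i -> [-4, 12, -36, 108, -324]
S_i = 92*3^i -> [92, 276, 828, 2484, 7452]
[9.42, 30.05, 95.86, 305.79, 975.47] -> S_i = 9.42*3.19^i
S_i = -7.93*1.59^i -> [-7.93, -12.61, -20.05, -31.88, -50.68]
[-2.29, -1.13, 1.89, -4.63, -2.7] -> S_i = Random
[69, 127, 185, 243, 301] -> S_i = 69 + 58*i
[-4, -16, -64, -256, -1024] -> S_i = -4*4^i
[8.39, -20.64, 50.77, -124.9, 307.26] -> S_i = 8.39*(-2.46)^i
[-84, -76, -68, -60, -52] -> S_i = -84 + 8*i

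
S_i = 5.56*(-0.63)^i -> [5.56, -3.5, 2.21, -1.39, 0.88]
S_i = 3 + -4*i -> [3, -1, -5, -9, -13]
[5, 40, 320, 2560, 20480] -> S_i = 5*8^i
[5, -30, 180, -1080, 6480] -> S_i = 5*-6^i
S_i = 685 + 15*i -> [685, 700, 715, 730, 745]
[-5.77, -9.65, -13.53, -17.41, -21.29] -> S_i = -5.77 + -3.88*i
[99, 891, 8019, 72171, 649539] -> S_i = 99*9^i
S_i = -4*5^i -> [-4, -20, -100, -500, -2500]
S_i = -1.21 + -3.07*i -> [-1.21, -4.28, -7.35, -10.42, -13.49]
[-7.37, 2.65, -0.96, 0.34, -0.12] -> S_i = -7.37*(-0.36)^i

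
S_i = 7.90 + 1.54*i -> [7.9, 9.44, 10.98, 12.52, 14.06]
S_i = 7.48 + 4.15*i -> [7.48, 11.63, 15.78, 19.93, 24.08]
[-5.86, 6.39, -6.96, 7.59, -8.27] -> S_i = -5.86*(-1.09)^i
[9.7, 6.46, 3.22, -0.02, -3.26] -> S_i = 9.70 + -3.24*i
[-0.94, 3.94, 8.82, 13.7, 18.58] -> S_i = -0.94 + 4.88*i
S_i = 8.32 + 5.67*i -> [8.32, 13.99, 19.66, 25.33, 31.0]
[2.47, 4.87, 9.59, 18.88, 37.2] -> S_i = 2.47*1.97^i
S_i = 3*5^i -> [3, 15, 75, 375, 1875]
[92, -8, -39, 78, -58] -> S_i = Random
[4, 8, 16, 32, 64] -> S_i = 4*2^i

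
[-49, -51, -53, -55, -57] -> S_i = -49 + -2*i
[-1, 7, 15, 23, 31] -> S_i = -1 + 8*i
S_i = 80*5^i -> [80, 400, 2000, 10000, 50000]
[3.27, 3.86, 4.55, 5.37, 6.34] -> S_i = 3.27*1.18^i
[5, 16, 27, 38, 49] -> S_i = 5 + 11*i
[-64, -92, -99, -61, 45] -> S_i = Random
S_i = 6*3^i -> [6, 18, 54, 162, 486]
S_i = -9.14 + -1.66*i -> [-9.14, -10.8, -12.46, -14.12, -15.78]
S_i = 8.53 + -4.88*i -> [8.53, 3.65, -1.23, -6.11, -10.99]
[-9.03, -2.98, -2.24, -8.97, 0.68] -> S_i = Random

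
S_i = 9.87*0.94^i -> [9.87, 9.28, 8.72, 8.2, 7.71]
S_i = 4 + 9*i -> [4, 13, 22, 31, 40]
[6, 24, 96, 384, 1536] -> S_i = 6*4^i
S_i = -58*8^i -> [-58, -464, -3712, -29696, -237568]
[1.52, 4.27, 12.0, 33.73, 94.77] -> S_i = 1.52*2.81^i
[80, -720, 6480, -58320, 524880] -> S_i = 80*-9^i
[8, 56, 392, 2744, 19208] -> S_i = 8*7^i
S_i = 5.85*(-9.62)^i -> [5.85, -56.28, 541.38, -5208.12, 50102.13]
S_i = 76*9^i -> [76, 684, 6156, 55404, 498636]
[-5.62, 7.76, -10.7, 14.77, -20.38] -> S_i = -5.62*(-1.38)^i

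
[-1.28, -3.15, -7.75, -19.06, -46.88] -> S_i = -1.28*2.46^i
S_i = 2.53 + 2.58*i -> [2.53, 5.11, 7.69, 10.27, 12.85]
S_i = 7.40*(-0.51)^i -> [7.4, -3.77, 1.92, -0.98, 0.5]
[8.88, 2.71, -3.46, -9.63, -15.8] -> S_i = 8.88 + -6.17*i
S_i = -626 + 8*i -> [-626, -618, -610, -602, -594]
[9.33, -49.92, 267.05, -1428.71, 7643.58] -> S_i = 9.33*(-5.35)^i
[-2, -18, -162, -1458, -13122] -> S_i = -2*9^i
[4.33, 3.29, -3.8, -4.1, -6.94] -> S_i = Random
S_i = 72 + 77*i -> [72, 149, 226, 303, 380]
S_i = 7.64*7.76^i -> [7.64, 59.29, 460.06, 3570.08, 27703.86]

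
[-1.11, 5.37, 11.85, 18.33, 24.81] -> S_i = -1.11 + 6.48*i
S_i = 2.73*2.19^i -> [2.73, 5.98, 13.09, 28.67, 62.8]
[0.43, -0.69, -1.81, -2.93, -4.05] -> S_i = 0.43 + -1.12*i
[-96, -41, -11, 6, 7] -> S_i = Random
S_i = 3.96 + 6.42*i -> [3.96, 10.38, 16.8, 23.22, 29.64]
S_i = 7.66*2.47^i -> [7.66, 18.92, 46.73, 115.43, 285.11]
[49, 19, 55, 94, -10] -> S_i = Random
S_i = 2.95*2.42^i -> [2.95, 7.14, 17.28, 41.81, 101.18]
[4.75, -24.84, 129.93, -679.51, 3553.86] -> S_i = 4.75*(-5.23)^i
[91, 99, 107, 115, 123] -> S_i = 91 + 8*i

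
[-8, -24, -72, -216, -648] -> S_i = -8*3^i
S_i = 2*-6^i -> [2, -12, 72, -432, 2592]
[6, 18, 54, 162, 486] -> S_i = 6*3^i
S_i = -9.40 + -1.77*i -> [-9.4, -11.17, -12.94, -14.71, -16.48]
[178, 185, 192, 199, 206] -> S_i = 178 + 7*i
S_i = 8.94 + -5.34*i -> [8.94, 3.6, -1.74, -7.08, -12.42]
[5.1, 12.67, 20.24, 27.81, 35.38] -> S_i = 5.10 + 7.57*i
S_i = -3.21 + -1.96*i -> [-3.21, -5.17, -7.13, -9.09, -11.05]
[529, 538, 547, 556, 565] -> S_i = 529 + 9*i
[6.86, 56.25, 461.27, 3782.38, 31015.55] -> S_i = 6.86*8.20^i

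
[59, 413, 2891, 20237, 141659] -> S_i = 59*7^i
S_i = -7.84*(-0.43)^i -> [-7.84, 3.37, -1.45, 0.62, -0.27]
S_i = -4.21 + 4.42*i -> [-4.21, 0.21, 4.63, 9.05, 13.47]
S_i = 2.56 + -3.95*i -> [2.56, -1.39, -5.34, -9.29, -13.24]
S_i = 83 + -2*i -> [83, 81, 79, 77, 75]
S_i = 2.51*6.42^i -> [2.51, 16.11, 103.45, 664.17, 4263.97]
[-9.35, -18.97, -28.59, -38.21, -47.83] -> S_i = -9.35 + -9.62*i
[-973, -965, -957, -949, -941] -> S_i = -973 + 8*i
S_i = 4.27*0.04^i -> [4.27, 0.17, 0.01, 0.0, 0.0]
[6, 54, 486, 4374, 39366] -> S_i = 6*9^i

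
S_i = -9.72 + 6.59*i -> [-9.72, -3.13, 3.46, 10.05, 16.64]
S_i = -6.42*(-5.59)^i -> [-6.42, 35.89, -200.61, 1121.43, -6268.77]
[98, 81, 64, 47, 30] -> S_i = 98 + -17*i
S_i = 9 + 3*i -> [9, 12, 15, 18, 21]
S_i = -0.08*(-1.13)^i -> [-0.08, 0.09, -0.1, 0.12, -0.13]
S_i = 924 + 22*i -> [924, 946, 968, 990, 1012]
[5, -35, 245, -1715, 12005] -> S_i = 5*-7^i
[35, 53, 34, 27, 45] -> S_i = Random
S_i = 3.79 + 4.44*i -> [3.79, 8.23, 12.67, 17.11, 21.55]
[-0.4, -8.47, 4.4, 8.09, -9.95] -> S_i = Random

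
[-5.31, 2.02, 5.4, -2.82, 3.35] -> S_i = Random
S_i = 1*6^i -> [1, 6, 36, 216, 1296]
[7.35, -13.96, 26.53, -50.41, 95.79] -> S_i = 7.35*(-1.90)^i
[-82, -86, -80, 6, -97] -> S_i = Random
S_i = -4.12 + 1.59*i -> [-4.12, -2.53, -0.94, 0.65, 2.24]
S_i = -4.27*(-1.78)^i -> [-4.27, 7.6, -13.53, 24.08, -42.87]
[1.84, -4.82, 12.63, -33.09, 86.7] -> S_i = 1.84*(-2.62)^i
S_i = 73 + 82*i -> [73, 155, 237, 319, 401]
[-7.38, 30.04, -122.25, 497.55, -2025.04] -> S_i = -7.38*(-4.07)^i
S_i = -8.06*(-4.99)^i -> [-8.06, 40.22, -200.69, 1001.47, -4997.32]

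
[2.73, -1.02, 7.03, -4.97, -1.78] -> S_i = Random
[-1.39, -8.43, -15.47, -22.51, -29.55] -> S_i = -1.39 + -7.04*i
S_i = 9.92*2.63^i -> [9.92, 26.09, 68.62, 180.46, 474.61]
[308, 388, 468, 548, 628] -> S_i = 308 + 80*i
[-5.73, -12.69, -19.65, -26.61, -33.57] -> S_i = -5.73 + -6.96*i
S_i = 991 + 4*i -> [991, 995, 999, 1003, 1007]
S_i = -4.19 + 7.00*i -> [-4.19, 2.81, 9.81, 16.81, 23.81]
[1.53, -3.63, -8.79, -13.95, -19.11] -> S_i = 1.53 + -5.16*i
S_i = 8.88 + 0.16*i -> [8.88, 9.04, 9.2, 9.36, 9.52]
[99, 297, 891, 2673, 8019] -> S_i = 99*3^i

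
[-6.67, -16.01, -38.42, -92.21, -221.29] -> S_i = -6.67*2.40^i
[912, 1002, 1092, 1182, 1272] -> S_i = 912 + 90*i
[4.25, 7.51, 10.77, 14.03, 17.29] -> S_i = 4.25 + 3.26*i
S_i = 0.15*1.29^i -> [0.15, 0.19, 0.25, 0.32, 0.42]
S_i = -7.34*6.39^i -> [-7.34, -46.9, -299.71, -1915.13, -12237.69]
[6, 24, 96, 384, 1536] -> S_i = 6*4^i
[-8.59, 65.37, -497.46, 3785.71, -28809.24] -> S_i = -8.59*(-7.61)^i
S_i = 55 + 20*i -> [55, 75, 95, 115, 135]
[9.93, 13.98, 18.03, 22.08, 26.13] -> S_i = 9.93 + 4.05*i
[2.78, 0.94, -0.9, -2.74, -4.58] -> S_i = 2.78 + -1.84*i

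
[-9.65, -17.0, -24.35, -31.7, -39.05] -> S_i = -9.65 + -7.35*i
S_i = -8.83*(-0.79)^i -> [-8.83, 6.98, -5.51, 4.35, -3.44]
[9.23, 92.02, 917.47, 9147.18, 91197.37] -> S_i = 9.23*9.97^i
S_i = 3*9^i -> [3, 27, 243, 2187, 19683]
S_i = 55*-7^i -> [55, -385, 2695, -18865, 132055]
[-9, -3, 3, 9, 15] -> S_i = -9 + 6*i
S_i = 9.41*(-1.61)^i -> [9.41, -15.15, 24.39, -39.27, 63.23]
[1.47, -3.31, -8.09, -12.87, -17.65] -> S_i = 1.47 + -4.78*i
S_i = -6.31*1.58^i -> [-6.31, -9.97, -15.75, -24.89, -39.32]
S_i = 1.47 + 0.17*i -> [1.47, 1.64, 1.81, 1.98, 2.15]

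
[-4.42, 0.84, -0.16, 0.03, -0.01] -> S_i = -4.42*(-0.19)^i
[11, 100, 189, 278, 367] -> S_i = 11 + 89*i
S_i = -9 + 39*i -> [-9, 30, 69, 108, 147]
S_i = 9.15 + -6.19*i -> [9.15, 2.96, -3.23, -9.42, -15.61]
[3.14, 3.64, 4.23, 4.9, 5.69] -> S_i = 3.14*1.16^i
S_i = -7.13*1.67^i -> [-7.13, -11.91, -19.88, -33.21, -55.46]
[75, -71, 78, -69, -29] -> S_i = Random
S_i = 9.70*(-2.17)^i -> [9.7, -21.05, 45.68, -99.12, 215.09]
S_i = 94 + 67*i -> [94, 161, 228, 295, 362]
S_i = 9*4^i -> [9, 36, 144, 576, 2304]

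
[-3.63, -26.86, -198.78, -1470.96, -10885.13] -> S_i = -3.63*7.40^i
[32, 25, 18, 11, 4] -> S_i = 32 + -7*i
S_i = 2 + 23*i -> [2, 25, 48, 71, 94]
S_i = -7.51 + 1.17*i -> [-7.51, -6.34, -5.17, -4.0, -2.83]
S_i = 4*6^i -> [4, 24, 144, 864, 5184]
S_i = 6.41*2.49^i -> [6.41, 15.96, 39.74, 98.96, 246.41]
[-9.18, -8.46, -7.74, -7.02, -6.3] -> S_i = -9.18 + 0.72*i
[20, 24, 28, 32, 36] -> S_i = 20 + 4*i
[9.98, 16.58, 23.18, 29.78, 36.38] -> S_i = 9.98 + 6.60*i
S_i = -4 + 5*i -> [-4, 1, 6, 11, 16]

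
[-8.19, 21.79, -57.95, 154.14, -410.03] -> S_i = -8.19*(-2.66)^i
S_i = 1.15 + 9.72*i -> [1.15, 10.87, 20.59, 30.31, 40.03]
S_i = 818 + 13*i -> [818, 831, 844, 857, 870]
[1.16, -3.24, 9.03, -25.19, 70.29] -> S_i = 1.16*(-2.79)^i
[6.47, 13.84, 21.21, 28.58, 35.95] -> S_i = 6.47 + 7.37*i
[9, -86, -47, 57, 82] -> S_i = Random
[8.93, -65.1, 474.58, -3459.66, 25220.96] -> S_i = 8.93*(-7.29)^i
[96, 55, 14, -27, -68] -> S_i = 96 + -41*i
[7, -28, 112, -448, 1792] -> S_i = 7*-4^i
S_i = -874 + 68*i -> [-874, -806, -738, -670, -602]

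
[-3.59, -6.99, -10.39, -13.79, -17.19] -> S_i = -3.59 + -3.40*i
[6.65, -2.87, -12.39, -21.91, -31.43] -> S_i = 6.65 + -9.52*i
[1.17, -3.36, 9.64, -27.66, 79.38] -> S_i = 1.17*(-2.87)^i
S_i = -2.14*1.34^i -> [-2.14, -2.87, -3.84, -5.15, -6.9]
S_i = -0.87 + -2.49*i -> [-0.87, -3.36, -5.85, -8.34, -10.83]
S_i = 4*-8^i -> [4, -32, 256, -2048, 16384]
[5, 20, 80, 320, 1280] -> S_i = 5*4^i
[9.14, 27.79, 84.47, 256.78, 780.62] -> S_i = 9.14*3.04^i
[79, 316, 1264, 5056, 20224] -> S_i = 79*4^i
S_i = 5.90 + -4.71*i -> [5.9, 1.19, -3.52, -8.23, -12.94]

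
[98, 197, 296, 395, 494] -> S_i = 98 + 99*i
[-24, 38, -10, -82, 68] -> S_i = Random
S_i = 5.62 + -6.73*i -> [5.62, -1.11, -7.84, -14.57, -21.3]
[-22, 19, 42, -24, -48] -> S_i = Random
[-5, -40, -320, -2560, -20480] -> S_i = -5*8^i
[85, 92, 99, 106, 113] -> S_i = 85 + 7*i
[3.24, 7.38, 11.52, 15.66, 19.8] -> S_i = 3.24 + 4.14*i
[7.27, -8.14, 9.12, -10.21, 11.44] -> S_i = 7.27*(-1.12)^i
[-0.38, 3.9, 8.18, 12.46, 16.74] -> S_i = -0.38 + 4.28*i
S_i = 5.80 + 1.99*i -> [5.8, 7.79, 9.78, 11.77, 13.76]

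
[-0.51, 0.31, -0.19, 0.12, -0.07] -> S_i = -0.51*(-0.61)^i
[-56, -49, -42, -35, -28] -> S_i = -56 + 7*i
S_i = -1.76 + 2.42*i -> [-1.76, 0.66, 3.08, 5.5, 7.92]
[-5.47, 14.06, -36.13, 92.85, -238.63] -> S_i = -5.47*(-2.57)^i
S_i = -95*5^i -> [-95, -475, -2375, -11875, -59375]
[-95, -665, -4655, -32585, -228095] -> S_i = -95*7^i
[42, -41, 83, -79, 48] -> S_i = Random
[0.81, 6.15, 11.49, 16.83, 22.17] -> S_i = 0.81 + 5.34*i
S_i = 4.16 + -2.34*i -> [4.16, 1.82, -0.52, -2.86, -5.2]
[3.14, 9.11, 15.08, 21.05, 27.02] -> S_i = 3.14 + 5.97*i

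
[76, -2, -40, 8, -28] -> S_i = Random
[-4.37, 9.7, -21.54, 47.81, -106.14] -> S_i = -4.37*(-2.22)^i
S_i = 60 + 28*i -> [60, 88, 116, 144, 172]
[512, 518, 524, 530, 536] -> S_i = 512 + 6*i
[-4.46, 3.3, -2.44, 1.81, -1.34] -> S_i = -4.46*(-0.74)^i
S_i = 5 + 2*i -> [5, 7, 9, 11, 13]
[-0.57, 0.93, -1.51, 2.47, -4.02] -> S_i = -0.57*(-1.63)^i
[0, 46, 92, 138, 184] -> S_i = 0 + 46*i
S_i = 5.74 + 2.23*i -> [5.74, 7.97, 10.2, 12.43, 14.66]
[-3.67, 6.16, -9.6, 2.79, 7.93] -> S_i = Random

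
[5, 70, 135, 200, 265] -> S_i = 5 + 65*i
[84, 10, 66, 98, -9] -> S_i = Random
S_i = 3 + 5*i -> [3, 8, 13, 18, 23]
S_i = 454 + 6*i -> [454, 460, 466, 472, 478]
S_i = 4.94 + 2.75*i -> [4.94, 7.69, 10.44, 13.19, 15.94]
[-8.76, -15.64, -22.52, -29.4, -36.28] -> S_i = -8.76 + -6.88*i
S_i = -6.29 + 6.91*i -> [-6.29, 0.62, 7.53, 14.44, 21.35]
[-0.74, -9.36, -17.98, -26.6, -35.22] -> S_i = -0.74 + -8.62*i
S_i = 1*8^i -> [1, 8, 64, 512, 4096]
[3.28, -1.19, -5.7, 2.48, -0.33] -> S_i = Random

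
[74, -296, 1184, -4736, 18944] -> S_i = 74*-4^i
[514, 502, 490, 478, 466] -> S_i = 514 + -12*i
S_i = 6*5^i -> [6, 30, 150, 750, 3750]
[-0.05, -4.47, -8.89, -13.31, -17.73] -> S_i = -0.05 + -4.42*i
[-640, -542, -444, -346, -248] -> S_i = -640 + 98*i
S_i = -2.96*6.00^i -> [-2.96, -17.76, -106.56, -639.36, -3836.16]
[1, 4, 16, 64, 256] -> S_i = 1*4^i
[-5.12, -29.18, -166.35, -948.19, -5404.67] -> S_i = -5.12*5.70^i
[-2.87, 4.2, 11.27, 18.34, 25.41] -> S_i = -2.87 + 7.07*i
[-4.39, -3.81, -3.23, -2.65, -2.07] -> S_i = -4.39 + 0.58*i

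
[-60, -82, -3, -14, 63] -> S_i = Random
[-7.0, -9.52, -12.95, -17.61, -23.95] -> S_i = -7.00*1.36^i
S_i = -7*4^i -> [-7, -28, -112, -448, -1792]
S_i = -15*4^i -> [-15, -60, -240, -960, -3840]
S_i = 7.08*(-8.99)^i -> [7.08, -63.65, 572.21, -5144.13, 46245.77]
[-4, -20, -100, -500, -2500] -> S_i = -4*5^i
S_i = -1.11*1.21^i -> [-1.11, -1.34, -1.63, -1.97, -2.38]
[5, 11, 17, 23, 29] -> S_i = 5 + 6*i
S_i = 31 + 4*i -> [31, 35, 39, 43, 47]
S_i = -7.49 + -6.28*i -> [-7.49, -13.77, -20.05, -26.33, -32.61]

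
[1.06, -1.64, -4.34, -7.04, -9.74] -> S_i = 1.06 + -2.70*i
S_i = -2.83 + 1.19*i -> [-2.83, -1.64, -0.45, 0.74, 1.93]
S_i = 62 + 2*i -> [62, 64, 66, 68, 70]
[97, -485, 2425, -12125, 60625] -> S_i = 97*-5^i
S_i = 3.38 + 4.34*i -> [3.38, 7.72, 12.06, 16.4, 20.74]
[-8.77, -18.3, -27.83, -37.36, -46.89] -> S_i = -8.77 + -9.53*i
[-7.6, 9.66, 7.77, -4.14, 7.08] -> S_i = Random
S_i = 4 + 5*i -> [4, 9, 14, 19, 24]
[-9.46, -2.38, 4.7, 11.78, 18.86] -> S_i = -9.46 + 7.08*i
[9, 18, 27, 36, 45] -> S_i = 9 + 9*i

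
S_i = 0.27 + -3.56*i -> [0.27, -3.29, -6.85, -10.41, -13.97]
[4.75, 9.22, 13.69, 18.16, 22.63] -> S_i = 4.75 + 4.47*i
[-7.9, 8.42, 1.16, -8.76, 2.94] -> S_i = Random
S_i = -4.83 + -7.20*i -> [-4.83, -12.03, -19.23, -26.43, -33.63]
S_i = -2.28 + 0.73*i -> [-2.28, -1.55, -0.82, -0.09, 0.64]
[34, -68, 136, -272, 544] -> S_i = 34*-2^i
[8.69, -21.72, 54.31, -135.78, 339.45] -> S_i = 8.69*(-2.50)^i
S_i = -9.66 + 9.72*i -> [-9.66, 0.06, 9.78, 19.5, 29.22]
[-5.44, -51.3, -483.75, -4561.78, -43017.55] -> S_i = -5.44*9.43^i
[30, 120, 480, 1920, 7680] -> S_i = 30*4^i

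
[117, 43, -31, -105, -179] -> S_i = 117 + -74*i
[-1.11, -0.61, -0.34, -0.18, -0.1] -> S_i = -1.11*0.55^i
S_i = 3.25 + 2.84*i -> [3.25, 6.09, 8.93, 11.77, 14.61]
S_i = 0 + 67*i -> [0, 67, 134, 201, 268]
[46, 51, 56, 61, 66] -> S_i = 46 + 5*i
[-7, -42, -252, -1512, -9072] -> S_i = -7*6^i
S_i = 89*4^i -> [89, 356, 1424, 5696, 22784]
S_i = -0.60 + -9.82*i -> [-0.6, -10.42, -20.24, -30.06, -39.88]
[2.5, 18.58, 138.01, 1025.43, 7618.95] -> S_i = 2.50*7.43^i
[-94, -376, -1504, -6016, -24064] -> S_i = -94*4^i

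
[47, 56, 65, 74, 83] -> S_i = 47 + 9*i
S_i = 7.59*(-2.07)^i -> [7.59, -15.71, 32.52, -67.32, 139.36]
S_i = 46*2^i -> [46, 92, 184, 368, 736]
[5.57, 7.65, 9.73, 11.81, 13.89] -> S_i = 5.57 + 2.08*i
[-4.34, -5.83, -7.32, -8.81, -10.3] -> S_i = -4.34 + -1.49*i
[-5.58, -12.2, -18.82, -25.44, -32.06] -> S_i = -5.58 + -6.62*i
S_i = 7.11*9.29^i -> [7.11, 66.05, 613.62, 5700.55, 52958.11]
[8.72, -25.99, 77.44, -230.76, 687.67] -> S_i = 8.72*(-2.98)^i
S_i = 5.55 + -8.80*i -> [5.55, -3.25, -12.05, -20.85, -29.65]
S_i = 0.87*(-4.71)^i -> [0.87, -4.1, 19.3, -90.9, 428.16]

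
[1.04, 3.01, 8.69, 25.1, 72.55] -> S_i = 1.04*2.89^i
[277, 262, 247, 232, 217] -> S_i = 277 + -15*i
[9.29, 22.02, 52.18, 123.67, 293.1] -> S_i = 9.29*2.37^i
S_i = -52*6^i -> [-52, -312, -1872, -11232, -67392]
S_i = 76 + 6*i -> [76, 82, 88, 94, 100]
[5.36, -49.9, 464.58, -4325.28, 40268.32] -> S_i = 5.36*(-9.31)^i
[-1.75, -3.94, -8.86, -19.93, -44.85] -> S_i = -1.75*2.25^i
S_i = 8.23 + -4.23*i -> [8.23, 4.0, -0.23, -4.46, -8.69]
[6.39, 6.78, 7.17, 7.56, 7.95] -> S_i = 6.39 + 0.39*i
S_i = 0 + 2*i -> [0, 2, 4, 6, 8]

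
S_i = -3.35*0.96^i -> [-3.35, -3.22, -3.09, -2.96, -2.85]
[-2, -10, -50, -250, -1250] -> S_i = -2*5^i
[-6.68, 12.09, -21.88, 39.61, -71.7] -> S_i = -6.68*(-1.81)^i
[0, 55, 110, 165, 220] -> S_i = 0 + 55*i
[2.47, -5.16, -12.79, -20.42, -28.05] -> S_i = 2.47 + -7.63*i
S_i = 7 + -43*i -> [7, -36, -79, -122, -165]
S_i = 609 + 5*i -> [609, 614, 619, 624, 629]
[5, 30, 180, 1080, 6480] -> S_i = 5*6^i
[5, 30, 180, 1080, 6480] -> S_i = 5*6^i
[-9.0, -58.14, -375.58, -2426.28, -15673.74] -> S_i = -9.00*6.46^i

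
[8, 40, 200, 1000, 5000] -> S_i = 8*5^i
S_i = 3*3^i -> [3, 9, 27, 81, 243]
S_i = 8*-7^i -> [8, -56, 392, -2744, 19208]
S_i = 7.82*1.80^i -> [7.82, 14.08, 25.34, 45.61, 82.09]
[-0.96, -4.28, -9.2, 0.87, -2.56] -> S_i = Random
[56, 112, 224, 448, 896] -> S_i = 56*2^i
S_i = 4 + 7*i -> [4, 11, 18, 25, 32]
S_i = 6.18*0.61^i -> [6.18, 3.77, 2.3, 1.4, 0.86]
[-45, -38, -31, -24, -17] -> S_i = -45 + 7*i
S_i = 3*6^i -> [3, 18, 108, 648, 3888]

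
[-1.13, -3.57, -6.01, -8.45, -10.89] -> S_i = -1.13 + -2.44*i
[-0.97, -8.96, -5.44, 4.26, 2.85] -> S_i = Random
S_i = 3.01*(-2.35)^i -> [3.01, -7.07, 16.62, -39.06, 91.8]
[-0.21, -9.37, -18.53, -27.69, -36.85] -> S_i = -0.21 + -9.16*i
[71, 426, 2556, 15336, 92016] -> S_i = 71*6^i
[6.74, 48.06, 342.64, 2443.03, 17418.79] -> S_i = 6.74*7.13^i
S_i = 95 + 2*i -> [95, 97, 99, 101, 103]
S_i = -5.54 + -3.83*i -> [-5.54, -9.37, -13.2, -17.03, -20.86]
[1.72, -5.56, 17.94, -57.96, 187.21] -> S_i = 1.72*(-3.23)^i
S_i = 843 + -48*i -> [843, 795, 747, 699, 651]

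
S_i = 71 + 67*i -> [71, 138, 205, 272, 339]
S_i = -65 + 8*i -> [-65, -57, -49, -41, -33]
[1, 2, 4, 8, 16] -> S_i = 1*2^i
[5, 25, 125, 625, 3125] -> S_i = 5*5^i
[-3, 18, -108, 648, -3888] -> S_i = -3*-6^i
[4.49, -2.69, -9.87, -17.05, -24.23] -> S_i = 4.49 + -7.18*i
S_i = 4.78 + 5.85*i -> [4.78, 10.63, 16.48, 22.33, 28.18]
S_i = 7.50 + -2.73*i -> [7.5, 4.77, 2.04, -0.69, -3.42]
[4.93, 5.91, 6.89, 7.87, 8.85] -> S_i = 4.93 + 0.98*i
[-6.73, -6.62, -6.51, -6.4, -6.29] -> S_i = -6.73 + 0.11*i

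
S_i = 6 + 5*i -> [6, 11, 16, 21, 26]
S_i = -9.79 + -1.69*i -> [-9.79, -11.48, -13.17, -14.86, -16.55]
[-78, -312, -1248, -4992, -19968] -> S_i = -78*4^i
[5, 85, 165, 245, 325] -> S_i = 5 + 80*i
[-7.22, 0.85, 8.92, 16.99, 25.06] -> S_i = -7.22 + 8.07*i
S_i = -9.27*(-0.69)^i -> [-9.27, 6.4, -4.41, 3.05, -2.1]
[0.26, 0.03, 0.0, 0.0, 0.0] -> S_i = 0.26*0.12^i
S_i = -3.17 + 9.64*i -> [-3.17, 6.47, 16.11, 25.75, 35.39]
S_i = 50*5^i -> [50, 250, 1250, 6250, 31250]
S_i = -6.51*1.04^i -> [-6.51, -6.77, -7.04, -7.32, -7.62]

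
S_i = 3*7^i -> [3, 21, 147, 1029, 7203]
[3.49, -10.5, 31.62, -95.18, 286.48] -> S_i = 3.49*(-3.01)^i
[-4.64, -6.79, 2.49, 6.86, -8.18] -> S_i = Random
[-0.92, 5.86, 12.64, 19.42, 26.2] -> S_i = -0.92 + 6.78*i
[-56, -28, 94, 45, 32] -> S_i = Random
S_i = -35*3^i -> [-35, -105, -315, -945, -2835]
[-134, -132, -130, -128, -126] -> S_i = -134 + 2*i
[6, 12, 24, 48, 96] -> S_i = 6*2^i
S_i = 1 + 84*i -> [1, 85, 169, 253, 337]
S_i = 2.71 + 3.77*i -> [2.71, 6.48, 10.25, 14.02, 17.79]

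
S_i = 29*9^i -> [29, 261, 2349, 21141, 190269]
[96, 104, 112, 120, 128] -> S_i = 96 + 8*i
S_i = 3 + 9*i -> [3, 12, 21, 30, 39]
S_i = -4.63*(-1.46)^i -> [-4.63, 6.76, -9.87, 14.41, -21.04]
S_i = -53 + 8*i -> [-53, -45, -37, -29, -21]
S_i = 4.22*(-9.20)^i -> [4.22, -38.82, 357.18, -3286.06, 30231.78]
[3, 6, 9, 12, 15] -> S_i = 3 + 3*i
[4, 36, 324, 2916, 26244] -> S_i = 4*9^i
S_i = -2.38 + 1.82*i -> [-2.38, -0.56, 1.26, 3.08, 4.9]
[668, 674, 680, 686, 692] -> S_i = 668 + 6*i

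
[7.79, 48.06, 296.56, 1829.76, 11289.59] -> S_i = 7.79*6.17^i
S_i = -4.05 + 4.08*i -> [-4.05, 0.03, 4.11, 8.19, 12.27]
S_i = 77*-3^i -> [77, -231, 693, -2079, 6237]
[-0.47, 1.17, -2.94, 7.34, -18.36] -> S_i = -0.47*(-2.50)^i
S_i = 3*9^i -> [3, 27, 243, 2187, 19683]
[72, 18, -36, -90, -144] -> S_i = 72 + -54*i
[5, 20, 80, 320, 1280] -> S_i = 5*4^i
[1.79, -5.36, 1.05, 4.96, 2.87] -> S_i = Random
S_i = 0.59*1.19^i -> [0.59, 0.7, 0.84, 0.99, 1.18]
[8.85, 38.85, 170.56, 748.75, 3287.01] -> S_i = 8.85*4.39^i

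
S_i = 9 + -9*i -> [9, 0, -9, -18, -27]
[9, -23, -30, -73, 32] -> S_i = Random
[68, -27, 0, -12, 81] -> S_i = Random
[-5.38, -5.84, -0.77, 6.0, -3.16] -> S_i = Random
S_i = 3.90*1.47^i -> [3.9, 5.73, 8.43, 12.39, 18.21]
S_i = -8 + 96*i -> [-8, 88, 184, 280, 376]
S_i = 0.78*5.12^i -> [0.78, 3.99, 20.45, 104.69, 536.01]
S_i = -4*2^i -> [-4, -8, -16, -32, -64]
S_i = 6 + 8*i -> [6, 14, 22, 30, 38]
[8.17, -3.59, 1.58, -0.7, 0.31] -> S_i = 8.17*(-0.44)^i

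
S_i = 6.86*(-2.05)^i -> [6.86, -14.06, 28.83, -59.1, 121.15]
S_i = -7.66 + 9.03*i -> [-7.66, 1.37, 10.4, 19.43, 28.46]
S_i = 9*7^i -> [9, 63, 441, 3087, 21609]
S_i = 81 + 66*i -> [81, 147, 213, 279, 345]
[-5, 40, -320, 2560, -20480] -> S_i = -5*-8^i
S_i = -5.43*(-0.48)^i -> [-5.43, 2.61, -1.25, 0.6, -0.29]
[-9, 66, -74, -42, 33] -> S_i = Random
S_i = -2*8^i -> [-2, -16, -128, -1024, -8192]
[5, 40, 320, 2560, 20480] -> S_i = 5*8^i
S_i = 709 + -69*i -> [709, 640, 571, 502, 433]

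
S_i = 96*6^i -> [96, 576, 3456, 20736, 124416]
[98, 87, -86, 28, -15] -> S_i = Random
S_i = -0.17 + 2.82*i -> [-0.17, 2.65, 5.47, 8.29, 11.11]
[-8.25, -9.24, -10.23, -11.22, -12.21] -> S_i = -8.25 + -0.99*i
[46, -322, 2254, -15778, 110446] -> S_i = 46*-7^i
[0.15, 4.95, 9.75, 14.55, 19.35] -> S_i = 0.15 + 4.80*i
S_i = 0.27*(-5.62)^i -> [0.27, -1.52, 8.53, -47.93, 269.35]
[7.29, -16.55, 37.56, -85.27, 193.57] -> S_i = 7.29*(-2.27)^i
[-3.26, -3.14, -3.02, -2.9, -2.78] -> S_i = -3.26 + 0.12*i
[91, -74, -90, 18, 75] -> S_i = Random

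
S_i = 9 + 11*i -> [9, 20, 31, 42, 53]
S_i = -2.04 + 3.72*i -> [-2.04, 1.68, 5.4, 9.12, 12.84]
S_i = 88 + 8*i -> [88, 96, 104, 112, 120]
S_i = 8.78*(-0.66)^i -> [8.78, -5.79, 3.82, -2.52, 1.67]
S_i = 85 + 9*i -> [85, 94, 103, 112, 121]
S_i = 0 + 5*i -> [0, 5, 10, 15, 20]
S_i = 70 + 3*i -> [70, 73, 76, 79, 82]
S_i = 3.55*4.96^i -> [3.55, 17.61, 87.34, 433.18, 2148.6]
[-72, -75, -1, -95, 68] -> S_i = Random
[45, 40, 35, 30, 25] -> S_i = 45 + -5*i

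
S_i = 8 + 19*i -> [8, 27, 46, 65, 84]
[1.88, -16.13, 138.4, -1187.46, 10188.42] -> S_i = 1.88*(-8.58)^i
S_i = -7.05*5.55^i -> [-7.05, -39.13, -217.16, -1205.22, -6689.0]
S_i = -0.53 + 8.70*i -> [-0.53, 8.17, 16.87, 25.57, 34.27]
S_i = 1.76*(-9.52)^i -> [1.76, -16.76, 159.51, -1518.53, 14456.41]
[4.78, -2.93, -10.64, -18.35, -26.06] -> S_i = 4.78 + -7.71*i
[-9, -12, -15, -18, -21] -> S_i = -9 + -3*i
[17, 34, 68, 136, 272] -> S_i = 17*2^i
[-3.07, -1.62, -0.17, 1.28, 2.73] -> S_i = -3.07 + 1.45*i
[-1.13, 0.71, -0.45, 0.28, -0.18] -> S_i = -1.13*(-0.63)^i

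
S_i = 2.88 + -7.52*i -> [2.88, -4.64, -12.16, -19.68, -27.2]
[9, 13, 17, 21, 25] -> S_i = 9 + 4*i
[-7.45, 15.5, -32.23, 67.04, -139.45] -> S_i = -7.45*(-2.08)^i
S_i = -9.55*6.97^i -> [-9.55, -66.56, -463.95, -3233.71, -22538.99]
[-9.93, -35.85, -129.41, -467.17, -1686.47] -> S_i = -9.93*3.61^i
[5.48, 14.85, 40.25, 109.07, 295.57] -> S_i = 5.48*2.71^i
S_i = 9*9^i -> [9, 81, 729, 6561, 59049]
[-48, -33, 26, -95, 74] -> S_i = Random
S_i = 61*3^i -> [61, 183, 549, 1647, 4941]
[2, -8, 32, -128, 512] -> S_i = 2*-4^i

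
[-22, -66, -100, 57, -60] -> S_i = Random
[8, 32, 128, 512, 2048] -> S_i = 8*4^i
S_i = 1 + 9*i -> [1, 10, 19, 28, 37]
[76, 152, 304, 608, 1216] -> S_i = 76*2^i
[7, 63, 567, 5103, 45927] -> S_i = 7*9^i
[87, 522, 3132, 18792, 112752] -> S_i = 87*6^i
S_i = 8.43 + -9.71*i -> [8.43, -1.28, -10.99, -20.7, -30.41]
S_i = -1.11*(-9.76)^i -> [-1.11, 10.83, -105.74, 1031.98, -10072.15]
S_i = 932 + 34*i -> [932, 966, 1000, 1034, 1068]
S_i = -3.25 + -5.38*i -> [-3.25, -8.63, -14.01, -19.39, -24.77]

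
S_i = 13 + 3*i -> [13, 16, 19, 22, 25]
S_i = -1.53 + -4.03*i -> [-1.53, -5.56, -9.59, -13.62, -17.65]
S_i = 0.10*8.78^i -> [0.1, 0.88, 7.71, 67.68, 594.26]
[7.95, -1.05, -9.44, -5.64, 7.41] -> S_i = Random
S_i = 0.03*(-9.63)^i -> [0.03, -0.29, 2.78, -26.79, 258.0]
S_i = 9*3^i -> [9, 27, 81, 243, 729]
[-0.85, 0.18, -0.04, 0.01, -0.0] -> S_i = -0.85*(-0.21)^i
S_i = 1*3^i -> [1, 3, 9, 27, 81]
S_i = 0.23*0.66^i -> [0.23, 0.15, 0.1, 0.07, 0.04]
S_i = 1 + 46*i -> [1, 47, 93, 139, 185]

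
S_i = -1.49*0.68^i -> [-1.49, -1.01, -0.69, -0.47, -0.32]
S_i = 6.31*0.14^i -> [6.31, 0.88, 0.12, 0.02, 0.0]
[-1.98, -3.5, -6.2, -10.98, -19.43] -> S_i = -1.98*1.77^i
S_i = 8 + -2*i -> [8, 6, 4, 2, 0]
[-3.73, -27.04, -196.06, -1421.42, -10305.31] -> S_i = -3.73*7.25^i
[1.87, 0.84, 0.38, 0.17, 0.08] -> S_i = 1.87*0.45^i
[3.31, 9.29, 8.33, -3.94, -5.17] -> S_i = Random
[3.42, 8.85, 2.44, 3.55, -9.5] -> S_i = Random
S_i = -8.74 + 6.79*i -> [-8.74, -1.95, 4.84, 11.63, 18.42]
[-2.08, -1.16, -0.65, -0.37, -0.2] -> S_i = -2.08*0.56^i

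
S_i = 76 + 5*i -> [76, 81, 86, 91, 96]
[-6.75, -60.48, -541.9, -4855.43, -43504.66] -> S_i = -6.75*8.96^i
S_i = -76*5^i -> [-76, -380, -1900, -9500, -47500]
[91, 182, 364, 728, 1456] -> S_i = 91*2^i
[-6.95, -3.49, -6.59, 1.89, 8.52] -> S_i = Random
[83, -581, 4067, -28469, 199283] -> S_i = 83*-7^i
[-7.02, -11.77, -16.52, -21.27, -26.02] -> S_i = -7.02 + -4.75*i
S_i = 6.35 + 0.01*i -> [6.35, 6.36, 6.37, 6.38, 6.39]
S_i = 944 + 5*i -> [944, 949, 954, 959, 964]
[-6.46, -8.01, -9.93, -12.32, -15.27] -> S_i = -6.46*1.24^i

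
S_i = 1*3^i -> [1, 3, 9, 27, 81]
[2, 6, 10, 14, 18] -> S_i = 2 + 4*i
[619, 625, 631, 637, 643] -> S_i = 619 + 6*i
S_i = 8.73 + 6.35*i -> [8.73, 15.08, 21.43, 27.78, 34.13]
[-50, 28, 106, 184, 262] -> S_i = -50 + 78*i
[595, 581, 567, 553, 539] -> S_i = 595 + -14*i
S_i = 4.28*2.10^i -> [4.28, 8.99, 18.87, 39.64, 83.24]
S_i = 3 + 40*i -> [3, 43, 83, 123, 163]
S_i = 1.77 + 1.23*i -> [1.77, 3.0, 4.23, 5.46, 6.69]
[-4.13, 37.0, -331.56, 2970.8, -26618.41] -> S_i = -4.13*(-8.96)^i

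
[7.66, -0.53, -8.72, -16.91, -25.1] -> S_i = 7.66 + -8.19*i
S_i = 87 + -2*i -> [87, 85, 83, 81, 79]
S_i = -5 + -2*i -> [-5, -7, -9, -11, -13]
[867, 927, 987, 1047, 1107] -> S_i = 867 + 60*i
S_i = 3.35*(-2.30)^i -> [3.35, -7.7, 17.72, -40.76, 93.75]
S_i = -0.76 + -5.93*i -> [-0.76, -6.69, -12.62, -18.55, -24.48]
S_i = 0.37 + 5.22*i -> [0.37, 5.59, 10.81, 16.03, 21.25]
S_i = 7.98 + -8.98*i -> [7.98, -1.0, -9.98, -18.96, -27.94]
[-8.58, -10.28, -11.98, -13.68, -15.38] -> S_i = -8.58 + -1.70*i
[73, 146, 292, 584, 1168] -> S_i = 73*2^i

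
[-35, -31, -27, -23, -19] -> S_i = -35 + 4*i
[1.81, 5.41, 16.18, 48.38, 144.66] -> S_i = 1.81*2.99^i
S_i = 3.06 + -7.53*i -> [3.06, -4.47, -12.0, -19.53, -27.06]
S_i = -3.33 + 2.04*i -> [-3.33, -1.29, 0.75, 2.79, 4.83]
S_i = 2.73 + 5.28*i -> [2.73, 8.01, 13.29, 18.57, 23.85]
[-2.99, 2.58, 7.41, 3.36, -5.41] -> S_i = Random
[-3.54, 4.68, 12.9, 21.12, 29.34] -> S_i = -3.54 + 8.22*i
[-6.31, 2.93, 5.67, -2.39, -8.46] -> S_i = Random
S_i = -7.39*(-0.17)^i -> [-7.39, 1.26, -0.21, 0.04, -0.01]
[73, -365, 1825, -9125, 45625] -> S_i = 73*-5^i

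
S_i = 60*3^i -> [60, 180, 540, 1620, 4860]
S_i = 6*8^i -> [6, 48, 384, 3072, 24576]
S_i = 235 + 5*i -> [235, 240, 245, 250, 255]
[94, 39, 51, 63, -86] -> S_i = Random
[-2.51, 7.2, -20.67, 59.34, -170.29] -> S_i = -2.51*(-2.87)^i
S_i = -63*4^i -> [-63, -252, -1008, -4032, -16128]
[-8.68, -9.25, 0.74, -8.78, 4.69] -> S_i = Random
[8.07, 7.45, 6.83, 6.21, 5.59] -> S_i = 8.07 + -0.62*i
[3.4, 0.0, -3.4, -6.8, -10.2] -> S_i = 3.40 + -3.40*i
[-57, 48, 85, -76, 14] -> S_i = Random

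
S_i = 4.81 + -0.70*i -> [4.81, 4.11, 3.41, 2.71, 2.01]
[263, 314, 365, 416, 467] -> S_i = 263 + 51*i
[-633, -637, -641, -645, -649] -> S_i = -633 + -4*i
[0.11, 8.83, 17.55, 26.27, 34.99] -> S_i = 0.11 + 8.72*i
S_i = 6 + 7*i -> [6, 13, 20, 27, 34]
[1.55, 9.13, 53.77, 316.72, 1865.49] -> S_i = 1.55*5.89^i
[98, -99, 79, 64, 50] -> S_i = Random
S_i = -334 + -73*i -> [-334, -407, -480, -553, -626]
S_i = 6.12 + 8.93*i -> [6.12, 15.05, 23.98, 32.91, 41.84]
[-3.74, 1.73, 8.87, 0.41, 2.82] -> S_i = Random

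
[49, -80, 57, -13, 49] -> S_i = Random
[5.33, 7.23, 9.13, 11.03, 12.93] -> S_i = 5.33 + 1.90*i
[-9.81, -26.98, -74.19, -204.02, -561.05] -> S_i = -9.81*2.75^i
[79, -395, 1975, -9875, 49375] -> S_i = 79*-5^i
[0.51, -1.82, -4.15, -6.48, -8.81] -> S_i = 0.51 + -2.33*i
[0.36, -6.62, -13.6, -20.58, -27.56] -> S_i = 0.36 + -6.98*i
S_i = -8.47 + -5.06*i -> [-8.47, -13.53, -18.59, -23.65, -28.71]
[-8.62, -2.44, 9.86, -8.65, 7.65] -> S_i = Random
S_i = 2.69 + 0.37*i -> [2.69, 3.06, 3.43, 3.8, 4.17]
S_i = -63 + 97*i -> [-63, 34, 131, 228, 325]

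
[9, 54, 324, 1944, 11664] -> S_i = 9*6^i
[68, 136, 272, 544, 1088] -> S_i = 68*2^i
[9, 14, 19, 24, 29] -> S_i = 9 + 5*i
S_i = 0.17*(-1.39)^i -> [0.17, -0.24, 0.33, -0.46, 0.63]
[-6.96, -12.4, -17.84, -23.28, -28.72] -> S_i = -6.96 + -5.44*i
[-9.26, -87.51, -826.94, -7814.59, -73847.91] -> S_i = -9.26*9.45^i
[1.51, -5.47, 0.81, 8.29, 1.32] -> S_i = Random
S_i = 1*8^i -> [1, 8, 64, 512, 4096]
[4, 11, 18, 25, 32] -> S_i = 4 + 7*i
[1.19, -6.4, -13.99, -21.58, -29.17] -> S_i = 1.19 + -7.59*i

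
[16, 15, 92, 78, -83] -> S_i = Random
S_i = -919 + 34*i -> [-919, -885, -851, -817, -783]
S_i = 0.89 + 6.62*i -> [0.89, 7.51, 14.13, 20.75, 27.37]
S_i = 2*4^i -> [2, 8, 32, 128, 512]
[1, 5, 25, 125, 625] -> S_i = 1*5^i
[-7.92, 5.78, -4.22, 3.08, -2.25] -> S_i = -7.92*(-0.73)^i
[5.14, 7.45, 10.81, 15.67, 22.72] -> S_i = 5.14*1.45^i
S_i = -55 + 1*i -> [-55, -54, -53, -52, -51]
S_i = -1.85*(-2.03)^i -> [-1.85, 3.76, -7.62, 15.48, -31.42]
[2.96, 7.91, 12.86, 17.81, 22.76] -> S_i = 2.96 + 4.95*i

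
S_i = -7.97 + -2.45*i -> [-7.97, -10.42, -12.87, -15.32, -17.77]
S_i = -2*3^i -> [-2, -6, -18, -54, -162]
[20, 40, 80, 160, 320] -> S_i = 20*2^i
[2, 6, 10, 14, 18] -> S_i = 2 + 4*i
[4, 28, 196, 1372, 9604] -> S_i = 4*7^i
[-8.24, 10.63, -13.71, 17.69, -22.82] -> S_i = -8.24*(-1.29)^i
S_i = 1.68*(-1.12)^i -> [1.68, -1.88, 2.11, -2.36, 2.64]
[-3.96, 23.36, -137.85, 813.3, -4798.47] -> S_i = -3.96*(-5.90)^i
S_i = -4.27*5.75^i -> [-4.27, -24.55, -141.18, -811.77, -4667.66]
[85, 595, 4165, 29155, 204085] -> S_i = 85*7^i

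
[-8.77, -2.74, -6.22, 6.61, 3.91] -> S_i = Random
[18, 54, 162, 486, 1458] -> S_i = 18*3^i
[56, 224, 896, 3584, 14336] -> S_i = 56*4^i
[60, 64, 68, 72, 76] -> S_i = 60 + 4*i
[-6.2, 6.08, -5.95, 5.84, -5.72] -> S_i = -6.20*(-0.98)^i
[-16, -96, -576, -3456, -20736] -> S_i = -16*6^i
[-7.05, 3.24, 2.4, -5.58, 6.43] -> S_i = Random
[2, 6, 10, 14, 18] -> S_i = 2 + 4*i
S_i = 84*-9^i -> [84, -756, 6804, -61236, 551124]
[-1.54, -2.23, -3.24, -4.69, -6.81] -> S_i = -1.54*1.45^i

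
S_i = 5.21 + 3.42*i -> [5.21, 8.63, 12.05, 15.47, 18.89]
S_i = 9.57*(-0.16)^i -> [9.57, -1.53, 0.24, -0.04, 0.01]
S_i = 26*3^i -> [26, 78, 234, 702, 2106]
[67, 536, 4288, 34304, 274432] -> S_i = 67*8^i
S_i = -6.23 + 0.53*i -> [-6.23, -5.7, -5.17, -4.64, -4.11]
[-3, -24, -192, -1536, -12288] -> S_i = -3*8^i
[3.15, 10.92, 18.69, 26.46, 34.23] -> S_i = 3.15 + 7.77*i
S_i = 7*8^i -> [7, 56, 448, 3584, 28672]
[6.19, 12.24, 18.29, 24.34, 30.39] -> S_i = 6.19 + 6.05*i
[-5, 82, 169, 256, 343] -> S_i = -5 + 87*i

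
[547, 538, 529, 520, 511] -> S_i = 547 + -9*i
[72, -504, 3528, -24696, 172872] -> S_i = 72*-7^i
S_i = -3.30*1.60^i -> [-3.3, -5.28, -8.45, -13.52, -21.63]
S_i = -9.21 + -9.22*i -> [-9.21, -18.43, -27.65, -36.87, -46.09]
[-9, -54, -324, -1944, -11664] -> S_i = -9*6^i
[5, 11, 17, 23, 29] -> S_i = 5 + 6*i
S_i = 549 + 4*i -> [549, 553, 557, 561, 565]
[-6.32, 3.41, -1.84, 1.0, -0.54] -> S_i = -6.32*(-0.54)^i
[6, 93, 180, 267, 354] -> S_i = 6 + 87*i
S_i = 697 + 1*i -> [697, 698, 699, 700, 701]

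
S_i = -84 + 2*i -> [-84, -82, -80, -78, -76]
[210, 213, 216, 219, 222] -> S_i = 210 + 3*i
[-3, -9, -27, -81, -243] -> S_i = -3*3^i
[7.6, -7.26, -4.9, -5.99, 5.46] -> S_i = Random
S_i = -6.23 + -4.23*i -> [-6.23, -10.46, -14.69, -18.92, -23.15]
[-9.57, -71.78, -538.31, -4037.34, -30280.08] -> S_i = -9.57*7.50^i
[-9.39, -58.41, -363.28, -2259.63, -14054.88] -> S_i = -9.39*6.22^i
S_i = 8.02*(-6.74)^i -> [8.02, -54.05, 364.33, -2455.58, 16550.61]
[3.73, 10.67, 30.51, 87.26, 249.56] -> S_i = 3.73*2.86^i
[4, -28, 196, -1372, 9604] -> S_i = 4*-7^i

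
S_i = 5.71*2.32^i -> [5.71, 13.25, 30.73, 71.3, 165.42]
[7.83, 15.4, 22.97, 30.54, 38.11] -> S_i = 7.83 + 7.57*i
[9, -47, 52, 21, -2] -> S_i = Random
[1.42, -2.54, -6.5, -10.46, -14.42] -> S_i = 1.42 + -3.96*i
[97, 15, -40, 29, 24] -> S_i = Random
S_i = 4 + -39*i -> [4, -35, -74, -113, -152]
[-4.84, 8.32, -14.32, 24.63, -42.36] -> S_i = -4.84*(-1.72)^i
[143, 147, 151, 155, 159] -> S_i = 143 + 4*i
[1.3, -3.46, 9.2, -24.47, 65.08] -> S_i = 1.30*(-2.66)^i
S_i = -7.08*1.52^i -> [-7.08, -10.76, -16.36, -24.86, -37.79]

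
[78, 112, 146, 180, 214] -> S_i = 78 + 34*i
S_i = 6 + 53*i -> [6, 59, 112, 165, 218]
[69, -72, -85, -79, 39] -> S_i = Random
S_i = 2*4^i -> [2, 8, 32, 128, 512]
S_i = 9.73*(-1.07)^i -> [9.73, -10.41, 11.14, -11.92, 12.75]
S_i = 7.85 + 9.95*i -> [7.85, 17.8, 27.75, 37.7, 47.65]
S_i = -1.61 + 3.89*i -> [-1.61, 2.28, 6.17, 10.06, 13.95]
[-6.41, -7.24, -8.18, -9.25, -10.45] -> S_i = -6.41*1.13^i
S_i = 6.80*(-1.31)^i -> [6.8, -8.91, 11.67, -15.29, 20.03]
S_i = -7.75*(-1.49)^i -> [-7.75, 11.55, -17.21, 25.64, -38.2]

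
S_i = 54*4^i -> [54, 216, 864, 3456, 13824]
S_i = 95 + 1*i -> [95, 96, 97, 98, 99]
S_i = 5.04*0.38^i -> [5.04, 1.92, 0.73, 0.28, 0.11]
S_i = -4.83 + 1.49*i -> [-4.83, -3.34, -1.85, -0.36, 1.13]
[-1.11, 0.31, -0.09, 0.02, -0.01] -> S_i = -1.11*(-0.28)^i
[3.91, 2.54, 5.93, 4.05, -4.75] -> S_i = Random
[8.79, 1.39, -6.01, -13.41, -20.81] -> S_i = 8.79 + -7.40*i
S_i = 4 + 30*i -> [4, 34, 64, 94, 124]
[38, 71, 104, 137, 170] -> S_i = 38 + 33*i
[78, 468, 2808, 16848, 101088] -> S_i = 78*6^i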